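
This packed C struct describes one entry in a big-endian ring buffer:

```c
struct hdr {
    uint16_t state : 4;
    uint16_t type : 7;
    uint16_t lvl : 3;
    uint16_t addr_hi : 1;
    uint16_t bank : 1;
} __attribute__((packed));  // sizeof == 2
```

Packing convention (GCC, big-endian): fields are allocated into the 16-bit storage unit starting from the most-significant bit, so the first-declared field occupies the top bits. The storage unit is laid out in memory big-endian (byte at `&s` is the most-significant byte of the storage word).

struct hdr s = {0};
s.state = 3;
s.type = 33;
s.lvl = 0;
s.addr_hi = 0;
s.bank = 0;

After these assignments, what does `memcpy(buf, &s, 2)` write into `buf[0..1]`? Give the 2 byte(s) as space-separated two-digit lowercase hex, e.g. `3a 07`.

34 20

state:4 = 3 → 0x3 << 12 → word 0x3000
type:7 = 33 → 0x21 << 5 → word 0x3420
lvl:3 = 0 → 0x0 << 2 → word 0x3420
addr_hi:1 = 0 → 0x0 << 1 → word 0x3420
bank:1 = 0 → 0x0 << 0 → word 0x3420
word = 0x3420 → big-endian bytes:
  [0]=0x34  [1]=0x20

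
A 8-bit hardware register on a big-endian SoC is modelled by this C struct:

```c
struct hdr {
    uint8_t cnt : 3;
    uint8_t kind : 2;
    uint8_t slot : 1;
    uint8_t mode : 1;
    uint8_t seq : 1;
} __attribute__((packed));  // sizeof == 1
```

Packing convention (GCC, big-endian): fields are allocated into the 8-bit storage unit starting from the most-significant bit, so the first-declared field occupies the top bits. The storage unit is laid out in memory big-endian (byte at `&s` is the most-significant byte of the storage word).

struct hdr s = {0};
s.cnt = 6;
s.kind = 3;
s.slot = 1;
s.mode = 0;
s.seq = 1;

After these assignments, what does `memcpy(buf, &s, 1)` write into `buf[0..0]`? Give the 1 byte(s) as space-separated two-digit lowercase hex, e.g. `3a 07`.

dd

cnt (3b) val=6 bits=0x6 at bit 5: 0xc0
kind (2b) val=3 bits=0x3 at bit 3: 0xd8
slot (1b) val=1 bits=0x1 at bit 2: 0xdc
mode (1b) val=0 bits=0x0 at bit 1: 0xdc
seq (1b) val=1 bits=0x1 at bit 0: 0xdd
word = 0xdd → big-endian bytes:
  [0]=0xdd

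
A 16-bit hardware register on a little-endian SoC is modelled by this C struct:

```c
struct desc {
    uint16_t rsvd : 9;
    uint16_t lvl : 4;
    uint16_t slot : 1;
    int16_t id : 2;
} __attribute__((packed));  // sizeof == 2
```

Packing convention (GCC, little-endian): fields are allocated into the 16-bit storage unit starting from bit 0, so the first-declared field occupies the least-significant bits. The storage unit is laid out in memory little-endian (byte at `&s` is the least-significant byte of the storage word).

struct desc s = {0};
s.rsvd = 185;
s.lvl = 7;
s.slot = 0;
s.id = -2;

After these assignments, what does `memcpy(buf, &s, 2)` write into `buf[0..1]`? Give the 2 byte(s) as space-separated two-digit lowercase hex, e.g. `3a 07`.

rsvd (9b) val=185 bits=0xb9 at bit 0: 0x00b9
lvl (4b) val=7 bits=0x7 at bit 9: 0x0eb9
slot (1b) val=0 bits=0x0 at bit 13: 0x0eb9
id (2b) val=-2 bits=0x2 at bit 14: 0x8eb9
word = 0x8eb9 → little-endian bytes:
  [0]=0xb9  [1]=0x8e

b9 8e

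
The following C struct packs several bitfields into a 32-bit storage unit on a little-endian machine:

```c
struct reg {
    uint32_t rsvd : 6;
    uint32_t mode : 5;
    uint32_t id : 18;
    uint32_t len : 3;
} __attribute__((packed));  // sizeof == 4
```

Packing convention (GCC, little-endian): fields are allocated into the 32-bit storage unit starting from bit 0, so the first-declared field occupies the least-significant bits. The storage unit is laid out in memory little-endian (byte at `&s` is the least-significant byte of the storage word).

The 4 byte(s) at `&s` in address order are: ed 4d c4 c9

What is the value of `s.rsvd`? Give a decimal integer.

45

[0]=0xed [1]=0x4d [2]=0xc4 [3]=0xc9 (little-endian) → word 0xc9c44ded
rsvd [0+:6] = (word>>0) & 0x3f = 45  ←
mode [6+:5] = (word>>6) & 0x1f = 23
id [11+:18] = (word>>11) & 0x3ffff = 80009
len [29+:3] = (word>>29) & 0x7 = 6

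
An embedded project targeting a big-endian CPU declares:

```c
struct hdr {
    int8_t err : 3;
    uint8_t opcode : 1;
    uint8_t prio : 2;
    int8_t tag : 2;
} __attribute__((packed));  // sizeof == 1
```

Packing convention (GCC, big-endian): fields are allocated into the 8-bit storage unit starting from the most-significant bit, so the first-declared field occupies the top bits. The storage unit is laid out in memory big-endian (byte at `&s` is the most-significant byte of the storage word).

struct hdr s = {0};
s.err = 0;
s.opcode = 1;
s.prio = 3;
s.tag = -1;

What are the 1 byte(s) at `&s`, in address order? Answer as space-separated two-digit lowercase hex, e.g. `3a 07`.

1f

err:3 = 0 → 0x0 << 5 → word 0x00
opcode:1 = 1 → 0x1 << 4 → word 0x10
prio:2 = 3 → 0x3 << 2 → word 0x1c
tag:2 = -1 → 0x3 << 0 → word 0x1f
word = 0x1f → big-endian bytes:
  [0]=0x1f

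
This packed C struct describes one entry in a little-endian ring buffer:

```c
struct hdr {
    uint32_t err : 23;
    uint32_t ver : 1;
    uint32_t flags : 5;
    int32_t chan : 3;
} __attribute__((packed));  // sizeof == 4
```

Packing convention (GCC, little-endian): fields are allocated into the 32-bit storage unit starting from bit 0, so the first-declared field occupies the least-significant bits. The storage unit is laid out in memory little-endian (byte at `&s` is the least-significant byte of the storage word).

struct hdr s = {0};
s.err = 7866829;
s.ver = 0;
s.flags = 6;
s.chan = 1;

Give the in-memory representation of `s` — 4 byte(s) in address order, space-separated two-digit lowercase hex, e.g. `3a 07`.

err:23 = 7866829 → 0x7809cd << 0 → word 0x007809cd
ver:1 = 0 → 0x0 << 23 → word 0x007809cd
flags:5 = 6 → 0x6 << 24 → word 0x067809cd
chan:3 = 1 → 0x1 << 29 → word 0x267809cd
word = 0x267809cd → little-endian bytes:
  [0]=0xcd  [1]=0x09  [2]=0x78  [3]=0x26

cd 09 78 26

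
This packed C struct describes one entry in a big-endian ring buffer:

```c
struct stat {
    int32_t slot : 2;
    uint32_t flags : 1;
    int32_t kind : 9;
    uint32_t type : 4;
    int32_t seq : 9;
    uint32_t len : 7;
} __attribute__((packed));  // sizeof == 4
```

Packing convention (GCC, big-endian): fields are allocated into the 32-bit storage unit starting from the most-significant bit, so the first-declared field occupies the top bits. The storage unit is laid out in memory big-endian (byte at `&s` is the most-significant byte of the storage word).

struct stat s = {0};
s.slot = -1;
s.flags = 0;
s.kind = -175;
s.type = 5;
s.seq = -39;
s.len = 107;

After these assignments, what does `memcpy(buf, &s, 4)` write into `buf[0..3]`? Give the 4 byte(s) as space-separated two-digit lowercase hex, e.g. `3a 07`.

slot:2 = -1 → 0x3 << 30 → word 0xc0000000
flags:1 = 0 → 0x0 << 29 → word 0xc0000000
kind:9 = -175 → 0x151 << 20 → word 0xd5100000
type:4 = 5 → 0x5 << 16 → word 0xd5150000
seq:9 = -39 → 0x1d9 << 7 → word 0xd515ec80
len:7 = 107 → 0x6b << 0 → word 0xd515eceb
word = 0xd515eceb → big-endian bytes:
  [0]=0xd5  [1]=0x15  [2]=0xec  [3]=0xeb

d5 15 ec eb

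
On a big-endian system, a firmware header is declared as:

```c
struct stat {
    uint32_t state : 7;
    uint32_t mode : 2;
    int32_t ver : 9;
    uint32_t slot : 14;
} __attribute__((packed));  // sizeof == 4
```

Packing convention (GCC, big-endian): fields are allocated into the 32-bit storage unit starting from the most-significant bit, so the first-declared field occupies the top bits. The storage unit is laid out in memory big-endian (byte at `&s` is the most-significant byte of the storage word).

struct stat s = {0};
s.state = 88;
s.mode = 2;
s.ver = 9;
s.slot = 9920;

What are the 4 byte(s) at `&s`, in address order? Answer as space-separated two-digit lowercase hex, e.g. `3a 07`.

b1 02 66 c0

[25+:7] state=88 & 0x7f = 0x58; word=0xb0000000
[23+:2] mode=2 & 0x3 = 0x2; word=0xb1000000
[14+:9] ver=9 & 0x1ff = 0x9; word=0xb1024000
[0+:14] slot=9920 & 0x3fff = 0x26c0; word=0xb10266c0
word = 0xb10266c0 → big-endian bytes:
  [0]=0xb1  [1]=0x02  [2]=0x66  [3]=0xc0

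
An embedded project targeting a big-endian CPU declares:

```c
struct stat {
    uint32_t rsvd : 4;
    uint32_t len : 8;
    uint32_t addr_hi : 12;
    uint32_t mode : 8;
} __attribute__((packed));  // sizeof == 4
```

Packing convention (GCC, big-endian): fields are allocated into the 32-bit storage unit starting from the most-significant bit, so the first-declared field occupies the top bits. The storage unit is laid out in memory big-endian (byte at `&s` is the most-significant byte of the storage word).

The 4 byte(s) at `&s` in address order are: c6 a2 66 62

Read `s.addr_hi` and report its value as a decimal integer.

[0]=0xc6 [1]=0xa2 [2]=0x66 [3]=0x62 (big-endian) → word 0xc6a26662
rsvd [28+:4] = (word>>28) & 0xf = 12
len [20+:8] = (word>>20) & 0xff = 106
addr_hi [8+:12] = (word>>8) & 0xfff = 614  ←
mode [0+:8] = (word>>0) & 0xff = 98

614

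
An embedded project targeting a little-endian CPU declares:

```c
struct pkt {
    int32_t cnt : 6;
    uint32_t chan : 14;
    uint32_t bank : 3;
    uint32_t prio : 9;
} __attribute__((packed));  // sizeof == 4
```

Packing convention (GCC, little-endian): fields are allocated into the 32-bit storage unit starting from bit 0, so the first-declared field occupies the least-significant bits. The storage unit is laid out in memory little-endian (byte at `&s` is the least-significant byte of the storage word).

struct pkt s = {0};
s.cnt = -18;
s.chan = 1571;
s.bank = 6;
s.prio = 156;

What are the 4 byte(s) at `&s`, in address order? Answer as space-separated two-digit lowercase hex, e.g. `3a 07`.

ee 88 61 4e

cnt:6 = -18 → 0x2e << 0 → word 0x0000002e
chan:14 = 1571 → 0x623 << 6 → word 0x000188ee
bank:3 = 6 → 0x6 << 20 → word 0x006188ee
prio:9 = 156 → 0x9c << 23 → word 0x4e6188ee
word = 0x4e6188ee → little-endian bytes:
  [0]=0xee  [1]=0x88  [2]=0x61  [3]=0x4e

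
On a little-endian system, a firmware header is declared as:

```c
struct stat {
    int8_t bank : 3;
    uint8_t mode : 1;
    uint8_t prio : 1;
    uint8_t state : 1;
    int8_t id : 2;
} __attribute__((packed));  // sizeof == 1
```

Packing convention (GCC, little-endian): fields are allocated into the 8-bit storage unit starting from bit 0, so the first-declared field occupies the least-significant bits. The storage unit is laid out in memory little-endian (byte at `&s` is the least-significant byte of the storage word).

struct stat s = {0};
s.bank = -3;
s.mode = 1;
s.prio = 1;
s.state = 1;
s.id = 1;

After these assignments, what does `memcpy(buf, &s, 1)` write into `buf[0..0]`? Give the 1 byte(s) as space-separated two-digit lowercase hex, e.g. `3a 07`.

7d

bank:3 = -3 → 0x5 << 0 → word 0x05
mode:1 = 1 → 0x1 << 3 → word 0x0d
prio:1 = 1 → 0x1 << 4 → word 0x1d
state:1 = 1 → 0x1 << 5 → word 0x3d
id:2 = 1 → 0x1 << 6 → word 0x7d
word = 0x7d → little-endian bytes:
  [0]=0x7d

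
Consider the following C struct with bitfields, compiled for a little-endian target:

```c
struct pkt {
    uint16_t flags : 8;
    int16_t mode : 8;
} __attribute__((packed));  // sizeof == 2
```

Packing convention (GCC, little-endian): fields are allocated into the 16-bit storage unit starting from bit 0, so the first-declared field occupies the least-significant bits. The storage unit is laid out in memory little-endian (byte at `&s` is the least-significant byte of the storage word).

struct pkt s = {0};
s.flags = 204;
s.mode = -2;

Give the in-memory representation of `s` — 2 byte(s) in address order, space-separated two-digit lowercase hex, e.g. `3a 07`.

cc fe

flags (8b) val=204 bits=0xcc at bit 0: 0x00cc
mode (8b) val=-2 bits=0xfe at bit 8: 0xfecc
word = 0xfecc → little-endian bytes:
  [0]=0xcc  [1]=0xfe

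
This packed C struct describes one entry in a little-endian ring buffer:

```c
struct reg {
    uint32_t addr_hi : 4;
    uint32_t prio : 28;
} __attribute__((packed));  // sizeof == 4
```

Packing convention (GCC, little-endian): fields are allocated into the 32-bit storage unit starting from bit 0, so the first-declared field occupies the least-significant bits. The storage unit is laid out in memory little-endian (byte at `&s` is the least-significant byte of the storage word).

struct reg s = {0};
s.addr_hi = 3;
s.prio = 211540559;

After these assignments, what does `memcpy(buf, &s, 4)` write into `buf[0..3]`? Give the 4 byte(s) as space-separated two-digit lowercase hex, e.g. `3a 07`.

[0+:4] addr_hi=3 & 0xf = 0x3; word=0x00000003
[4+:28] prio=211540559 & 0xfffffff = 0xc9bda4f; word=0xc9bda4f3
word = 0xc9bda4f3 → little-endian bytes:
  [0]=0xf3  [1]=0xa4  [2]=0xbd  [3]=0xc9

f3 a4 bd c9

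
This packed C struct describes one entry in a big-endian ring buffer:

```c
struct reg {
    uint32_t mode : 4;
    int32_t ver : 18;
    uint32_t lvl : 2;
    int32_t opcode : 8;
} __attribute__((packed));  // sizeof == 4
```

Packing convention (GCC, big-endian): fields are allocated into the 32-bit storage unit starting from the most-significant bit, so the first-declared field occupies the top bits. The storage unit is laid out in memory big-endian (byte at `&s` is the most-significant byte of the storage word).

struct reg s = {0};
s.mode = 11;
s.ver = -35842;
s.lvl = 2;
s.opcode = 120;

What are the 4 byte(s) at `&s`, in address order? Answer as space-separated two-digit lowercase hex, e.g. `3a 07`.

mode:4 = 11 → 0xb << 28 → word 0xb0000000
ver:18 = -35842 → 0x373fe << 10 → word 0xbdcff800
lvl:2 = 2 → 0x2 << 8 → word 0xbdcffa00
opcode:8 = 120 → 0x78 << 0 → word 0xbdcffa78
word = 0xbdcffa78 → big-endian bytes:
  [0]=0xbd  [1]=0xcf  [2]=0xfa  [3]=0x78

bd cf fa 78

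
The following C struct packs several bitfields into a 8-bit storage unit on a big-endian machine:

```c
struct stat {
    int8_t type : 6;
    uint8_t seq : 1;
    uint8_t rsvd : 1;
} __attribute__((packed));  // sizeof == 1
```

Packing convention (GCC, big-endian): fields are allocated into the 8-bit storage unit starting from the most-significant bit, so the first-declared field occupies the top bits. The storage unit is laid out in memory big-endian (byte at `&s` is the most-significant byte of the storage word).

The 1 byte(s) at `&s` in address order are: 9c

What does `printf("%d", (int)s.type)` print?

[0]=0x9c (big-endian) → word 0x9c
type:6 @ bit 2 → (0x9c>>2)&0x3f = 0x27  ←
seq:1 @ bit 1 → (0x9c>>1)&0x1 = 0x0
rsvd:1 @ bit 0 → (0x9c>>0)&0x1 = 0x0
type signed 6b, MSB=1: 39 - 64 = -25

-25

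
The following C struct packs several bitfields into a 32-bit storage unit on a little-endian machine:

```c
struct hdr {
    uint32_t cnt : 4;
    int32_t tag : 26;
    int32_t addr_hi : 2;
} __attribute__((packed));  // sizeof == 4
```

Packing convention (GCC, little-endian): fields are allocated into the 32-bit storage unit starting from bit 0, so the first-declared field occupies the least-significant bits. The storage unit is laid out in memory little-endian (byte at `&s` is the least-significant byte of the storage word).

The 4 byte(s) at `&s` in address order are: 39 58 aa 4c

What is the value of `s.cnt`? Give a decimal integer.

[0]=0x39 [1]=0x58 [2]=0xaa [3]=0x4c (little-endian) → word 0x4caa5839
cnt [0+:4] = (word>>0) & 0xf = 9  ←
tag [4+:26] = (word>>4) & 0x3ffffff = 13280643
addr_hi [30+:2] = (word>>30) & 0x3 = 1

9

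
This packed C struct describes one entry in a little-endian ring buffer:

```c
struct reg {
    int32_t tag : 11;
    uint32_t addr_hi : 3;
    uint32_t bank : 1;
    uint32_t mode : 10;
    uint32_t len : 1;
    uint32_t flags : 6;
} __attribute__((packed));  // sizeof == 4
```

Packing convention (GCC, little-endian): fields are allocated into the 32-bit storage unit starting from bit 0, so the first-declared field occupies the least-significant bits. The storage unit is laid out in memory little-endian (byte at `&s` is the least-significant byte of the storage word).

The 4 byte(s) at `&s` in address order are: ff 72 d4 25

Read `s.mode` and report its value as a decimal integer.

936

[0]=0xff [1]=0x72 [2]=0xd4 [3]=0x25 (little-endian) → word 0x25d472ff
tag:11 @ bit 0 → (0x25d472ff>>0)&0x7ff = 0x2ff
addr_hi:3 @ bit 11 → (0x25d472ff>>11)&0x7 = 0x6
bank:1 @ bit 14 → (0x25d472ff>>14)&0x1 = 0x1
mode:10 @ bit 15 → (0x25d472ff>>15)&0x3ff = 0x3a8  ←
len:1 @ bit 25 → (0x25d472ff>>25)&0x1 = 0x0
flags:6 @ bit 26 → (0x25d472ff>>26)&0x3f = 0x9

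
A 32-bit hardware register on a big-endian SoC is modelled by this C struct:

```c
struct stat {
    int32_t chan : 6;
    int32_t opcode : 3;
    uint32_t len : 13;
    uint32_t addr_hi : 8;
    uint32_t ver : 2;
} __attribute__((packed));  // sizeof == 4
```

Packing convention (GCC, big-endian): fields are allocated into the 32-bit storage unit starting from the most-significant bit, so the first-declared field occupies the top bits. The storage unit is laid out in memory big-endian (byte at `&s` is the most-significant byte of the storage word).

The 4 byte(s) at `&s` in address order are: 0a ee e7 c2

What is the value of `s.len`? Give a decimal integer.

[0]=0x0a [1]=0xee [2]=0xe7 [3]=0xc2 (big-endian) → word 0x0aeee7c2
chan [26+:6] = (word>>26) & 0x3f = 2
opcode [23+:3] = (word>>23) & 0x7 = 5
len [10+:13] = (word>>10) & 0x1fff = 7097  ←
addr_hi [2+:8] = (word>>2) & 0xff = 240
ver [0+:2] = (word>>0) & 0x3 = 2

7097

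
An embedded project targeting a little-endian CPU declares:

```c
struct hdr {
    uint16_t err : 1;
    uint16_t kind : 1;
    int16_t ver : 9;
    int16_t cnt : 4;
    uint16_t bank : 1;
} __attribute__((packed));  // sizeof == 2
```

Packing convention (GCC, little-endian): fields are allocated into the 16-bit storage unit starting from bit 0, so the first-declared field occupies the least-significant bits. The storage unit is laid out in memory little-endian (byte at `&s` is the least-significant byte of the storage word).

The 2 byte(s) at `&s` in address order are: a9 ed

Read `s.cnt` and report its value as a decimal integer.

-3

[0]=0xa9 [1]=0xed (little-endian) → word 0xeda9
err [0+:1] = (word>>0) & 0x1 = 1
kind [1+:1] = (word>>1) & 0x1 = 0
ver [2+:9] = (word>>2) & 0x1ff = 362
cnt [11+:4] = (word>>11) & 0xf = 13  ←
bank [15+:1] = (word>>15) & 0x1 = 1
cnt signed 4b, MSB=1: 13 - 16 = -3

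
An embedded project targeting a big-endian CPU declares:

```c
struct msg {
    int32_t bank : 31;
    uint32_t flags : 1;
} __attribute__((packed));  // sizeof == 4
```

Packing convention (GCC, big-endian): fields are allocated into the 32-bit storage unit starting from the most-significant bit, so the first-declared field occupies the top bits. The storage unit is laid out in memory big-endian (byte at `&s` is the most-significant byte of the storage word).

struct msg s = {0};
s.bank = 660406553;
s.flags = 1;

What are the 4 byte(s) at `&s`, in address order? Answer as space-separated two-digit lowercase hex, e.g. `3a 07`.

[1+:31] bank=660406553 & 0x7fffffff = 0x275d0119; word=0x4eba0232
[0+:1] flags=1 & 0x1 = 0x1; word=0x4eba0233
word = 0x4eba0233 → big-endian bytes:
  [0]=0x4e  [1]=0xba  [2]=0x02  [3]=0x33

4e ba 02 33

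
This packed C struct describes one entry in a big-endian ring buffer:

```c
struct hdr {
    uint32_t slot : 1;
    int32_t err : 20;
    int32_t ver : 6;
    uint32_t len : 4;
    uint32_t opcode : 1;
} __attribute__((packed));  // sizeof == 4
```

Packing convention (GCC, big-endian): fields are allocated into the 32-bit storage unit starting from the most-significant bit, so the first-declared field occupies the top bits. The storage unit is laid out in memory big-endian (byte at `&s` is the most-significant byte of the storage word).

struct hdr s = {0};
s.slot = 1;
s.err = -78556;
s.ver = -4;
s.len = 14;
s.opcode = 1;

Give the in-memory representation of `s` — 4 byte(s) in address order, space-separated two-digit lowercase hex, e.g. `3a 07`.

f6 69 27 9d

[31+:1] slot=1 & 0x1 = 0x1; word=0x80000000
[11+:20] err=-78556 & 0xfffff = 0xecd24; word=0xf6692000
[5+:6] ver=-4 & 0x3f = 0x3c; word=0xf6692780
[1+:4] len=14 & 0xf = 0xe; word=0xf669279c
[0+:1] opcode=1 & 0x1 = 0x1; word=0xf669279d
word = 0xf669279d → big-endian bytes:
  [0]=0xf6  [1]=0x69  [2]=0x27  [3]=0x9d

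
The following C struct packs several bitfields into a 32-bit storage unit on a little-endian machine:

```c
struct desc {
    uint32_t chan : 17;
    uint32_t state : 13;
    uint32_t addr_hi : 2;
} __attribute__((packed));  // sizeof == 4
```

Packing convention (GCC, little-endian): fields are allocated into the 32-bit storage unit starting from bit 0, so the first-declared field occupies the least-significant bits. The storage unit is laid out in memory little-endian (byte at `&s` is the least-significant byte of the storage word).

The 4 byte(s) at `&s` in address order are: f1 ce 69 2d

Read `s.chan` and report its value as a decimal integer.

[0]=0xf1 [1]=0xce [2]=0x69 [3]=0x2d (little-endian) → word 0x2d69cef1
chan [0+:17] = (word>>0) & 0x1ffff = 118513  ←
state [17+:13] = (word>>17) & 0x1fff = 5812
addr_hi [30+:2] = (word>>30) & 0x3 = 0

118513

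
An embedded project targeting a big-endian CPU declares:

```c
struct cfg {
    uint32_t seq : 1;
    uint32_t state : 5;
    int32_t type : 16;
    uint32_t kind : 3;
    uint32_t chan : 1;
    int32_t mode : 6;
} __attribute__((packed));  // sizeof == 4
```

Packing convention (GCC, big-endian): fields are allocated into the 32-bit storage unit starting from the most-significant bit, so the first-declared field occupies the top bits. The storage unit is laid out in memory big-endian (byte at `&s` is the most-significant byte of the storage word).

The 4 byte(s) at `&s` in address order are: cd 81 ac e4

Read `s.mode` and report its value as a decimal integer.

-28

[0]=0xcd [1]=0x81 [2]=0xac [3]=0xe4 (big-endian) → word 0xcd81ace4
seq:1 @ bit 31 → (0xcd81ace4>>31)&0x1 = 0x1
state:5 @ bit 26 → (0xcd81ace4>>26)&0x1f = 0x13
type:16 @ bit 10 → (0xcd81ace4>>10)&0xffff = 0x606b
kind:3 @ bit 7 → (0xcd81ace4>>7)&0x7 = 0x1
chan:1 @ bit 6 → (0xcd81ace4>>6)&0x1 = 0x1
mode:6 @ bit 0 → (0xcd81ace4>>0)&0x3f = 0x24  ←
mode signed 6b, MSB=1: 36 - 64 = -28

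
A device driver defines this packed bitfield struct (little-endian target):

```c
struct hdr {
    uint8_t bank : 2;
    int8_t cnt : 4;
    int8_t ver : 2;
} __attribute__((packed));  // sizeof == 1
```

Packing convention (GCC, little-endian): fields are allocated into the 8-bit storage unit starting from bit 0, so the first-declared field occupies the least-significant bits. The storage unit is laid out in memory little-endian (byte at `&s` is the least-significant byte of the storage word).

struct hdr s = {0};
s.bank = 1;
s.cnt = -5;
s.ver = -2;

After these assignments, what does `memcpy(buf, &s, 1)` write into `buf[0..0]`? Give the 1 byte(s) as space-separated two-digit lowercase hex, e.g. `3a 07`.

bank:2 = 1 → 0x1 << 0 → word 0x01
cnt:4 = -5 → 0xb << 2 → word 0x2d
ver:2 = -2 → 0x2 << 6 → word 0xad
word = 0xad → little-endian bytes:
  [0]=0xad

ad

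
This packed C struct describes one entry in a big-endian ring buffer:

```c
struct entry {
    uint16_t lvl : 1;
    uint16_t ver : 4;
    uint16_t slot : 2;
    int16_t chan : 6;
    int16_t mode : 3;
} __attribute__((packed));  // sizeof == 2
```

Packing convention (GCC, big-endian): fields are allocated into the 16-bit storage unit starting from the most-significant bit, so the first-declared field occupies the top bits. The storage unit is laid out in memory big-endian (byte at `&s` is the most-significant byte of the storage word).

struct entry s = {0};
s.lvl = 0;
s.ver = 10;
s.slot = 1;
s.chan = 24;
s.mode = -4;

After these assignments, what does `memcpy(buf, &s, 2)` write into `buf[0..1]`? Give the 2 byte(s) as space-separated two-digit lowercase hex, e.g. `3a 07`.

52 c4

lvl (1b) val=0 bits=0x0 at bit 15: 0x0000
ver (4b) val=10 bits=0xa at bit 11: 0x5000
slot (2b) val=1 bits=0x1 at bit 9: 0x5200
chan (6b) val=24 bits=0x18 at bit 3: 0x52c0
mode (3b) val=-4 bits=0x4 at bit 0: 0x52c4
word = 0x52c4 → big-endian bytes:
  [0]=0x52  [1]=0xc4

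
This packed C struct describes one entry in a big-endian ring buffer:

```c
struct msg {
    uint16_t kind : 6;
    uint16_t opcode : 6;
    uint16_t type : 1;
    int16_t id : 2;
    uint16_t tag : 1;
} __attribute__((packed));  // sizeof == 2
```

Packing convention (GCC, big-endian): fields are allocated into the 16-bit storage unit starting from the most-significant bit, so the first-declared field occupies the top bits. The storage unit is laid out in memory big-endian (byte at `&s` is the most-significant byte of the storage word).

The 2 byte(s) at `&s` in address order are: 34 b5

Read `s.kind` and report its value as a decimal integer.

[0]=0x34 [1]=0xb5 (big-endian) → word 0x34b5
kind [10+:6] = (word>>10) & 0x3f = 13  ←
opcode [4+:6] = (word>>4) & 0x3f = 11
type [3+:1] = (word>>3) & 0x1 = 0
id [1+:2] = (word>>1) & 0x3 = 2
tag [0+:1] = (word>>0) & 0x1 = 1

13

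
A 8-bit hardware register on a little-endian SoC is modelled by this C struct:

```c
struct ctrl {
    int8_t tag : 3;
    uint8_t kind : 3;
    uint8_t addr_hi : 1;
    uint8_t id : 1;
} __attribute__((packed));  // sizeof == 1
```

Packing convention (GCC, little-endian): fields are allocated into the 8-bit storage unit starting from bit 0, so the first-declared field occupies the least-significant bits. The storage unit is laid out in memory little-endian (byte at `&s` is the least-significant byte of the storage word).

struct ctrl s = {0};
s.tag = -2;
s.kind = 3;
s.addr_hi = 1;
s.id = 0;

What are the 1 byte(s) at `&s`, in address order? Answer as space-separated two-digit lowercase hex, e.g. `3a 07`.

[0+:3] tag=-2 & 0x7 = 0x6; word=0x06
[3+:3] kind=3 & 0x7 = 0x3; word=0x1e
[6+:1] addr_hi=1 & 0x1 = 0x1; word=0x5e
[7+:1] id=0 & 0x1 = 0x0; word=0x5e
word = 0x5e → little-endian bytes:
  [0]=0x5e

5e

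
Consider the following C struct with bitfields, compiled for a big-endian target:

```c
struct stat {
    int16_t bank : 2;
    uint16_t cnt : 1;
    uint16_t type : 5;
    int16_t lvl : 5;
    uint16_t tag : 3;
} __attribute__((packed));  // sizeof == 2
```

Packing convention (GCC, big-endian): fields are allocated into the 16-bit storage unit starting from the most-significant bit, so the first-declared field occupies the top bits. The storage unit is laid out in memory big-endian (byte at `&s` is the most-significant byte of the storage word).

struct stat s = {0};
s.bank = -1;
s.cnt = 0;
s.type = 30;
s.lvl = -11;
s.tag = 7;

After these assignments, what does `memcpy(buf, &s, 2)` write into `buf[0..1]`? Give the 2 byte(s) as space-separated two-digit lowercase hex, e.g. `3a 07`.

de af

[14+:2] bank=-1 & 0x3 = 0x3; word=0xc000
[13+:1] cnt=0 & 0x1 = 0x0; word=0xc000
[8+:5] type=30 & 0x1f = 0x1e; word=0xde00
[3+:5] lvl=-11 & 0x1f = 0x15; word=0xdea8
[0+:3] tag=7 & 0x7 = 0x7; word=0xdeaf
word = 0xdeaf → big-endian bytes:
  [0]=0xde  [1]=0xaf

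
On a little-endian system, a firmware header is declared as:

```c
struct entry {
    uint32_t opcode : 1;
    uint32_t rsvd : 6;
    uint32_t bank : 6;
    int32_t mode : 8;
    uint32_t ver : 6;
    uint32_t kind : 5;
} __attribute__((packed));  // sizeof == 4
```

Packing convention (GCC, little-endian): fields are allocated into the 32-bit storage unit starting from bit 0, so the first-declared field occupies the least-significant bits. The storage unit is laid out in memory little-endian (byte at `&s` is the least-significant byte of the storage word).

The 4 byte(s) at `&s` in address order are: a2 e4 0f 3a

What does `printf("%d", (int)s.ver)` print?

16

[0]=0xa2 [1]=0xe4 [2]=0x0f [3]=0x3a (little-endian) → word 0x3a0fe4a2
opcode:1 @ bit 0 → (0x3a0fe4a2>>0)&0x1 = 0x0
rsvd:6 @ bit 1 → (0x3a0fe4a2>>1)&0x3f = 0x11
bank:6 @ bit 7 → (0x3a0fe4a2>>7)&0x3f = 0x9
mode:8 @ bit 13 → (0x3a0fe4a2>>13)&0xff = 0x7f
ver:6 @ bit 21 → (0x3a0fe4a2>>21)&0x3f = 0x10  ←
kind:5 @ bit 27 → (0x3a0fe4a2>>27)&0x1f = 0x7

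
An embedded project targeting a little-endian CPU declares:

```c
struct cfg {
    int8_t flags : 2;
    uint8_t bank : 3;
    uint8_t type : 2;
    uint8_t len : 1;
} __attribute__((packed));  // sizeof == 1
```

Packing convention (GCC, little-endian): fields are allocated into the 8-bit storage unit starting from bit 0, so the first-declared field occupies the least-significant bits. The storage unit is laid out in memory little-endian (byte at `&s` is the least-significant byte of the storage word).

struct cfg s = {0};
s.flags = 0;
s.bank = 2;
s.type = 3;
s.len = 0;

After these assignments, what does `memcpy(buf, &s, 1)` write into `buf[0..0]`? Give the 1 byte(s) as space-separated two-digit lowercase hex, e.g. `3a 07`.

flags (2b) val=0 bits=0x0 at bit 0: 0x00
bank (3b) val=2 bits=0x2 at bit 2: 0x08
type (2b) val=3 bits=0x3 at bit 5: 0x68
len (1b) val=0 bits=0x0 at bit 7: 0x68
word = 0x68 → little-endian bytes:
  [0]=0x68

68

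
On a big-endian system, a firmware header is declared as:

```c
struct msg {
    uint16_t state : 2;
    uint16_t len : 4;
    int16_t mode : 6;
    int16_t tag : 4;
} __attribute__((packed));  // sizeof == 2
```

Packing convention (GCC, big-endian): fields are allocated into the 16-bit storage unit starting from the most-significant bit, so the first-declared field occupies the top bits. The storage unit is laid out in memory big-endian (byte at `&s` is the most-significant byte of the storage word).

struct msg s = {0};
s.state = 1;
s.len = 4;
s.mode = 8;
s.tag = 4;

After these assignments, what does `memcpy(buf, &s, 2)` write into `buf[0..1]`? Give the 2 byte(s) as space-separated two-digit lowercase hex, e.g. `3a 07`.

state:2 = 1 → 0x1 << 14 → word 0x4000
len:4 = 4 → 0x4 << 10 → word 0x5000
mode:6 = 8 → 0x8 << 4 → word 0x5080
tag:4 = 4 → 0x4 << 0 → word 0x5084
word = 0x5084 → big-endian bytes:
  [0]=0x50  [1]=0x84

50 84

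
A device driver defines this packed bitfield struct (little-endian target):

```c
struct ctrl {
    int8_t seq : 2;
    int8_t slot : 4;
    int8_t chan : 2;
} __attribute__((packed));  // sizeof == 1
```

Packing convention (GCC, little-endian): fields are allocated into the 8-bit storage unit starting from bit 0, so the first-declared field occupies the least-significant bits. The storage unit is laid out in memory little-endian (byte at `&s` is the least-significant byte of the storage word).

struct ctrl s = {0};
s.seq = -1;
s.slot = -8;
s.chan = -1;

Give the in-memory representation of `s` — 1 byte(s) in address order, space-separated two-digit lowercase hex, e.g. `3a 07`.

seq (2b) val=-1 bits=0x3 at bit 0: 0x03
slot (4b) val=-8 bits=0x8 at bit 2: 0x23
chan (2b) val=-1 bits=0x3 at bit 6: 0xe3
word = 0xe3 → little-endian bytes:
  [0]=0xe3

e3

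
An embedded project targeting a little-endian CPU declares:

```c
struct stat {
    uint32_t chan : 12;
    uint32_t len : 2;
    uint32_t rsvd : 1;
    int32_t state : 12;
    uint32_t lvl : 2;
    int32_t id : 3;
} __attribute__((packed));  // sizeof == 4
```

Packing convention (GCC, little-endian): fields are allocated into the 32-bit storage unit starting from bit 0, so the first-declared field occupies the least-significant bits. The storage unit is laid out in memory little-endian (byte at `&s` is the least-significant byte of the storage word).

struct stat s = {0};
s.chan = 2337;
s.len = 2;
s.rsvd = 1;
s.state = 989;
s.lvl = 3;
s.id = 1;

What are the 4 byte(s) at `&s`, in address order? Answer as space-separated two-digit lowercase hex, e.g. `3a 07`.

21 e9 ee 39

[0+:12] chan=2337 & 0xfff = 0x921; word=0x00000921
[12+:2] len=2 & 0x3 = 0x2; word=0x00002921
[14+:1] rsvd=1 & 0x1 = 0x1; word=0x00006921
[15+:12] state=989 & 0xfff = 0x3dd; word=0x01eee921
[27+:2] lvl=3 & 0x3 = 0x3; word=0x19eee921
[29+:3] id=1 & 0x7 = 0x1; word=0x39eee921
word = 0x39eee921 → little-endian bytes:
  [0]=0x21  [1]=0xe9  [2]=0xee  [3]=0x39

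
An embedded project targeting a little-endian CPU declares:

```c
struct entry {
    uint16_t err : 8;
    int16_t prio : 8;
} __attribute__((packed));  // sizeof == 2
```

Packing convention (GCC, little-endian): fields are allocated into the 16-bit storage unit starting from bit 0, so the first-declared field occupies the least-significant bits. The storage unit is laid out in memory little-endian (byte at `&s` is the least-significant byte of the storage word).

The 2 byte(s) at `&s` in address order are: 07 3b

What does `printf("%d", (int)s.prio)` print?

[0]=0x07 [1]=0x3b (little-endian) → word 0x3b07
err:8 @ bit 0 → (0x3b07>>0)&0xff = 0x7
prio:8 @ bit 8 → (0x3b07>>8)&0xff = 0x3b  ←
prio signed 8b, MSB=0: value = 59

59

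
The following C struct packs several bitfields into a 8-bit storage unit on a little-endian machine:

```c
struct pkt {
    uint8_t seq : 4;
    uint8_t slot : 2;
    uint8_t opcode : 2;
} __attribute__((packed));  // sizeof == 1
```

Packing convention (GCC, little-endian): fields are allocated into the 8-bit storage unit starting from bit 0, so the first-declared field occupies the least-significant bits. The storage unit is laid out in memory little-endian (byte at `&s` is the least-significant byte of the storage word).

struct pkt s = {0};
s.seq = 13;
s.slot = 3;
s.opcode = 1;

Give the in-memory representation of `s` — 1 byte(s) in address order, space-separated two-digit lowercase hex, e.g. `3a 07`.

seq (4b) val=13 bits=0xd at bit 0: 0x0d
slot (2b) val=3 bits=0x3 at bit 4: 0x3d
opcode (2b) val=1 bits=0x1 at bit 6: 0x7d
word = 0x7d → little-endian bytes:
  [0]=0x7d

7d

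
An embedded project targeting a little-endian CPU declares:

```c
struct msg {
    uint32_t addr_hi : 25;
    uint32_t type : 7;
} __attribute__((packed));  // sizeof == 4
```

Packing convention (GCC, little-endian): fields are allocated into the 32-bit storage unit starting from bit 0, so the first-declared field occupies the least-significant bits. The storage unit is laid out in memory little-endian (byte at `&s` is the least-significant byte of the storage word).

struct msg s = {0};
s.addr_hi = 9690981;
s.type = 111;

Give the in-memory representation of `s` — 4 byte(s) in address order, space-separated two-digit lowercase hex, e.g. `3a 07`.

[0+:25] addr_hi=9690981 & 0x1ffffff = 0x93df65; word=0x0093df65
[25+:7] type=111 & 0x7f = 0x6f; word=0xde93df65
word = 0xde93df65 → little-endian bytes:
  [0]=0x65  [1]=0xdf  [2]=0x93  [3]=0xde

65 df 93 de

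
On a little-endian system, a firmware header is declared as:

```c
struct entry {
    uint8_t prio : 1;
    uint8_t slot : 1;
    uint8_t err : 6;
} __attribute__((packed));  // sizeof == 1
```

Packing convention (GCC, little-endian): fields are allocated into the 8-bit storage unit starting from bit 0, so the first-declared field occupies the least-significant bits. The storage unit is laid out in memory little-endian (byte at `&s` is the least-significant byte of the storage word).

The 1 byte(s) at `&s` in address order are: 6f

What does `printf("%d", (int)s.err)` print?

[0]=0x6f (little-endian) → word 0x6f
prio [0+:1] = (word>>0) & 0x1 = 1
slot [1+:1] = (word>>1) & 0x1 = 1
err [2+:6] = (word>>2) & 0x3f = 27  ←

27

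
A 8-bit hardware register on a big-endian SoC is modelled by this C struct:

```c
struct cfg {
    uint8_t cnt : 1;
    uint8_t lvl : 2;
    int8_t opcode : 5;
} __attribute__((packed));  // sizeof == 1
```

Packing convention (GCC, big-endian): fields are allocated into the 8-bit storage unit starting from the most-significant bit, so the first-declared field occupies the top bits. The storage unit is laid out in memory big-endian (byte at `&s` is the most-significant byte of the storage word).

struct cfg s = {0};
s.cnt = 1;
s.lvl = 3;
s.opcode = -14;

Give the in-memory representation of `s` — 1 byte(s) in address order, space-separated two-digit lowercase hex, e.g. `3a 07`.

[7+:1] cnt=1 & 0x1 = 0x1; word=0x80
[5+:2] lvl=3 & 0x3 = 0x3; word=0xe0
[0+:5] opcode=-14 & 0x1f = 0x12; word=0xf2
word = 0xf2 → big-endian bytes:
  [0]=0xf2

f2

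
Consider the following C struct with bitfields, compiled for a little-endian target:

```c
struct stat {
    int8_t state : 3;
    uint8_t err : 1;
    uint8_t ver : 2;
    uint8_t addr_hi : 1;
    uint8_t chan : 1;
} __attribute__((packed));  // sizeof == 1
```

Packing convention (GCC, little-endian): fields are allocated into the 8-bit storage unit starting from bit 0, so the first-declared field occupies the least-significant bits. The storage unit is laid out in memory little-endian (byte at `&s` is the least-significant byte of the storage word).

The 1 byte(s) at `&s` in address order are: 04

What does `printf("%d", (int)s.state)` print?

[0]=0x04 (little-endian) → word 0x04
state:3 @ bit 0 → (0x04>>0)&0x7 = 0x4  ←
err:1 @ bit 3 → (0x04>>3)&0x1 = 0x0
ver:2 @ bit 4 → (0x04>>4)&0x3 = 0x0
addr_hi:1 @ bit 6 → (0x04>>6)&0x1 = 0x0
chan:1 @ bit 7 → (0x04>>7)&0x1 = 0x0
state signed 3b, MSB=1: 4 - 8 = -4

-4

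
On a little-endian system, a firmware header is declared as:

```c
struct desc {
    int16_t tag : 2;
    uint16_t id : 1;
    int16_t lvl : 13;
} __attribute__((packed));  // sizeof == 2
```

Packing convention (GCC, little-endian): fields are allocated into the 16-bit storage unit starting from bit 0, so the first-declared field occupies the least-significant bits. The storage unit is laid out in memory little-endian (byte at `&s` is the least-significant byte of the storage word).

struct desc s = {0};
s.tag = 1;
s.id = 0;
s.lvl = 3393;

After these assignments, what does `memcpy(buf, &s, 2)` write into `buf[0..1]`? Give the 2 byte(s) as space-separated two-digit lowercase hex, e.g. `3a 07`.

tag (2b) val=1 bits=0x1 at bit 0: 0x0001
id (1b) val=0 bits=0x0 at bit 2: 0x0001
lvl (13b) val=3393 bits=0xd41 at bit 3: 0x6a09
word = 0x6a09 → little-endian bytes:
  [0]=0x09  [1]=0x6a

09 6a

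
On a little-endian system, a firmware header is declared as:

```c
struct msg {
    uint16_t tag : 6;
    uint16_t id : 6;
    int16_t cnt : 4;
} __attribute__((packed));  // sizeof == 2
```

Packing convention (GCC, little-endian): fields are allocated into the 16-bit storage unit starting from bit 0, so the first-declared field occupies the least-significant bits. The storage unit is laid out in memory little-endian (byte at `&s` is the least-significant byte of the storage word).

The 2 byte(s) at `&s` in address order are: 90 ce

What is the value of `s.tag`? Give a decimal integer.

[0]=0x90 [1]=0xce (little-endian) → word 0xce90
tag:6 @ bit 0 → (0xce90>>0)&0x3f = 0x10  ←
id:6 @ bit 6 → (0xce90>>6)&0x3f = 0x3a
cnt:4 @ bit 12 → (0xce90>>12)&0xf = 0xc

16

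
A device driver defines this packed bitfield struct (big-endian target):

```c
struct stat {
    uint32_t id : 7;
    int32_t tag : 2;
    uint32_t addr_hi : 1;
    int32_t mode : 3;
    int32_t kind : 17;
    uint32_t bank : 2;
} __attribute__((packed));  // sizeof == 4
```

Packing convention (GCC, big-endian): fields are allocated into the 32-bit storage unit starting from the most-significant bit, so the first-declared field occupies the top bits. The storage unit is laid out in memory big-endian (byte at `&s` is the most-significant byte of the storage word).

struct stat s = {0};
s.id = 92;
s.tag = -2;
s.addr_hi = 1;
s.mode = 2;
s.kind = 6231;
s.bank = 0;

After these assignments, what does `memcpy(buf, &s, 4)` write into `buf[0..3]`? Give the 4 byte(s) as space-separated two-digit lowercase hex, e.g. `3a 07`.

id:7 = 92 → 0x5c << 25 → word 0xb8000000
tag:2 = -2 → 0x2 << 23 → word 0xb9000000
addr_hi:1 = 1 → 0x1 << 22 → word 0xb9400000
mode:3 = 2 → 0x2 << 19 → word 0xb9500000
kind:17 = 6231 → 0x1857 << 2 → word 0xb950615c
bank:2 = 0 → 0x0 << 0 → word 0xb950615c
word = 0xb950615c → big-endian bytes:
  [0]=0xb9  [1]=0x50  [2]=0x61  [3]=0x5c

b9 50 61 5c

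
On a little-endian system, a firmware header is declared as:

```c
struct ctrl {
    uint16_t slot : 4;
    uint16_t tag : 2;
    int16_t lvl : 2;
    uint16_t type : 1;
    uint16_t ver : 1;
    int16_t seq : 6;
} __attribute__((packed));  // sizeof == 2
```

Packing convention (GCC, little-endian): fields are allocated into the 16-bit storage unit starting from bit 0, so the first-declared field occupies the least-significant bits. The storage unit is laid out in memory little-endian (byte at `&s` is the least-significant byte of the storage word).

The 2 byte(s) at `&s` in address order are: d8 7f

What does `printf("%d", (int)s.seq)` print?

[0]=0xd8 [1]=0x7f (little-endian) → word 0x7fd8
slot [0+:4] = (word>>0) & 0xf = 8
tag [4+:2] = (word>>4) & 0x3 = 1
lvl [6+:2] = (word>>6) & 0x3 = 3
type [8+:1] = (word>>8) & 0x1 = 1
ver [9+:1] = (word>>9) & 0x1 = 1
seq [10+:6] = (word>>10) & 0x3f = 31  ←
seq signed 6b, MSB=0: value = 31

31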